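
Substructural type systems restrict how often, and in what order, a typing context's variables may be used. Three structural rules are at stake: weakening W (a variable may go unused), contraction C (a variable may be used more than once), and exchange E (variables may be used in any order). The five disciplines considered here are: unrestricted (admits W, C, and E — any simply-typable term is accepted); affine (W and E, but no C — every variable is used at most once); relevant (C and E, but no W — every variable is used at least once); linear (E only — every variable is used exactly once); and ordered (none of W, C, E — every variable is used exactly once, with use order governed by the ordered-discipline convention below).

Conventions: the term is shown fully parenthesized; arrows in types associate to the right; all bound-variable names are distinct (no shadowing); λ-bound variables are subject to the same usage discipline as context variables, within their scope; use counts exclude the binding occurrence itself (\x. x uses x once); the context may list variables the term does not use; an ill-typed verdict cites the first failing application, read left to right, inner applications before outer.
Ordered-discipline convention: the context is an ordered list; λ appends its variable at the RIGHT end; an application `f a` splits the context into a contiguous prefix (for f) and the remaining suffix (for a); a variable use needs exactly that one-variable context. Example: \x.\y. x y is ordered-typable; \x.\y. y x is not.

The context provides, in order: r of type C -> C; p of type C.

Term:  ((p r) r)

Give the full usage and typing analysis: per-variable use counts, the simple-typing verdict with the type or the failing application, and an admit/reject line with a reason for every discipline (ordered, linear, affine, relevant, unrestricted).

counts: r: 2, p: 1
uses in reading order: p, r, r
typing: ill-typed: non-arrow in function slot: C
ordered: ✗, not simply typable
linear: ✗, fails simple typing
affine: ✗, a type mismatch blocks all five
relevant: ✗, the type mismatch rejects it
unrestricted: ✗, not simply typable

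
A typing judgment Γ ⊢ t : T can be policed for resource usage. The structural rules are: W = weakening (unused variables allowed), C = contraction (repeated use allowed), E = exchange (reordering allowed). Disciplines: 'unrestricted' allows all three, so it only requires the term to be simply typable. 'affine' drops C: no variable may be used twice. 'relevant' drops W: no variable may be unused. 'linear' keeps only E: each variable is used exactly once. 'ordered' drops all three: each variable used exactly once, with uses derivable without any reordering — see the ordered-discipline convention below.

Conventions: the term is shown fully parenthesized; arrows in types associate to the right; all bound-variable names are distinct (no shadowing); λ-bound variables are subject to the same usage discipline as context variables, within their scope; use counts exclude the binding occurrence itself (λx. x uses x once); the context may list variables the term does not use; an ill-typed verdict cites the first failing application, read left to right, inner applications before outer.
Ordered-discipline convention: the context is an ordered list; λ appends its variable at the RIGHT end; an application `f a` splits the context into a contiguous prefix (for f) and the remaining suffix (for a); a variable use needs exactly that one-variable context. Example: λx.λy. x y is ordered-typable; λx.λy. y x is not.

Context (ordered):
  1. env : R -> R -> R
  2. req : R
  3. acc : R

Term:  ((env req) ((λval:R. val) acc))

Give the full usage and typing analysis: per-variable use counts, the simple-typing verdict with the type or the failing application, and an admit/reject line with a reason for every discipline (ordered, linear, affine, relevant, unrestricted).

use counts: env: 1×; req: 1×; acc: 1×; val [bound]: 1×
uses in reading order: env, req, val, acc
typing: well-typed — term : R
ordered: ✓, one use each (env, req, acc, val); ordered split holds
linear: ✓, env, req, acc, val: one use apiece
affine: ✓, no duplicate uses among env, req, acc, val
relevant: ✓, every one of env, req, acc, val appears
unrestricted: ✓, simply typable at R; W, C, E all held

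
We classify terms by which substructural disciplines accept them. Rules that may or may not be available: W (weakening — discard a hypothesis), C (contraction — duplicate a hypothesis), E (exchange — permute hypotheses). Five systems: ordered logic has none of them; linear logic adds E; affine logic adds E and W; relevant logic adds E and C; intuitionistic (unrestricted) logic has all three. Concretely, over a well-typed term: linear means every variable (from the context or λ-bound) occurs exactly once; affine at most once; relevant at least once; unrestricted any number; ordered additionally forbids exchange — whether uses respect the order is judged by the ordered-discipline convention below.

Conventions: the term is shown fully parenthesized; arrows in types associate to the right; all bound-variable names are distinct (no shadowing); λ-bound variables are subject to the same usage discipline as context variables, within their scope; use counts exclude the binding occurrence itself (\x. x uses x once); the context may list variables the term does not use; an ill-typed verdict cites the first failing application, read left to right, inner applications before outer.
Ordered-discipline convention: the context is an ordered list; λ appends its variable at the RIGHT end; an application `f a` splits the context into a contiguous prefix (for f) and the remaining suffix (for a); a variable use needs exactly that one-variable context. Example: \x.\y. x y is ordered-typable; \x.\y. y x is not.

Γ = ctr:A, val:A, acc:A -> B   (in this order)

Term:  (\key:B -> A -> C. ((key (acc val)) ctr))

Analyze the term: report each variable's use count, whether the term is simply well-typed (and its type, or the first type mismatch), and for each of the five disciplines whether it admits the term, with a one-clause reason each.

counts: ctr: 1, val: 1, acc: 1, key [bound]: 1
order of uses: key, acc, val, ctr
typing: the term checks, with type (B -> A -> C) -> C
ordered ✗ (no ordered split (uses run key, acc, val, ctr))
linear ✓ (single use per variable (ctr, val, acc, key))
affine ✓ (no duplicate uses among ctr, val, acc, key)
relevant ✓ (every one of ctr, val, acc, key appears)
unrestricted ✓ (type-checks ((B -> A -> C) -> C) and nothing is barred)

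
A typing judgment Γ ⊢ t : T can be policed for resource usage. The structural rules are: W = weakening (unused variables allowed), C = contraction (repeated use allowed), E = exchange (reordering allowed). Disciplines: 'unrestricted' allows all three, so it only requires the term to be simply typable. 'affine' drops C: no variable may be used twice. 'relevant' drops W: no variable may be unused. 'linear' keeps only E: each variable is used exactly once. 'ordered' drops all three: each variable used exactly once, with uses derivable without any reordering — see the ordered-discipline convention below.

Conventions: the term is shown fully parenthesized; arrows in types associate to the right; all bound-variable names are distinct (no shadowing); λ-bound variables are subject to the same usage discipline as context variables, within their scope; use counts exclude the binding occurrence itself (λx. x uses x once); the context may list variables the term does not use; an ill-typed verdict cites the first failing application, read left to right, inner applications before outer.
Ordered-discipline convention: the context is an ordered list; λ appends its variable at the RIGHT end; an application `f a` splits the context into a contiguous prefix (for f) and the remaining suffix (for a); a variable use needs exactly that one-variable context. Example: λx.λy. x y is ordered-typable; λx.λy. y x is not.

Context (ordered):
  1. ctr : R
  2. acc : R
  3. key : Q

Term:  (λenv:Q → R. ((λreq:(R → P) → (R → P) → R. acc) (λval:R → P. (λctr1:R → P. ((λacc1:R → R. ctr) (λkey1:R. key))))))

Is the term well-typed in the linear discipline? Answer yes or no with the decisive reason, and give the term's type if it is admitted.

no — a type mismatch blocks all five
usage: ctr: 1, acc: 1, key: 1, env (λ-bound): 0, req (λ-bound): 0, val (λ-bound): 0, ctr1 (λ-bound): 0, acc1 (λ-bound): 0, key1 (λ-bound): 0
left-to-right use order: acc, ctr, key
typing: ill-typed: an argument R → Q mismatches the expected R → R
per-discipline verdicts: ordered ✗ | linear ✗ | affine ✗ | relevant ✗ | unrestricted ✗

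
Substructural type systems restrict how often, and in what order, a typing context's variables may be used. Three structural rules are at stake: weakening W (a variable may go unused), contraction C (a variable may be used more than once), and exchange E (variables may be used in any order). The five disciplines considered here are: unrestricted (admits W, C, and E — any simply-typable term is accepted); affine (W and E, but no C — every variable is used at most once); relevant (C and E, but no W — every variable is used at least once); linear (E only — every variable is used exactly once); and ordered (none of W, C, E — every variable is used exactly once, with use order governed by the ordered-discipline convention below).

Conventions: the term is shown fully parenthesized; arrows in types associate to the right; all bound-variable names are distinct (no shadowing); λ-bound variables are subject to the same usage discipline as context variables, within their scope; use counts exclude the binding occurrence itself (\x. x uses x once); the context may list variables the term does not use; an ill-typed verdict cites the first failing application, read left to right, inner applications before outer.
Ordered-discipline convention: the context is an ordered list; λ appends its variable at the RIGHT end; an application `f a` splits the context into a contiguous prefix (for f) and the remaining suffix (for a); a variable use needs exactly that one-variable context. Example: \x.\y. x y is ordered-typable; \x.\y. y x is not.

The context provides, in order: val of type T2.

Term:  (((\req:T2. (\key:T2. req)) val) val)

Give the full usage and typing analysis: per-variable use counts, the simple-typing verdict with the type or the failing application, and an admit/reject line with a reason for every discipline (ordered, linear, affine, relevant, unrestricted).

use counts: val ×2; req (λ-bound) ×1; key (λ-bound) ×0
use order (left to right): req, val, val
typing: ✓ — T2
ordered ✗ (uses contraction: val ×2; key never used (weakening))
linear ✗ (uses contraction: val ×2; key never used (weakening))
affine ✗ (uses contraction: val ×2)
relevant ✗ (key never used (weakening))
unrestricted ✓ (type-checks (T2) and nothing is barred)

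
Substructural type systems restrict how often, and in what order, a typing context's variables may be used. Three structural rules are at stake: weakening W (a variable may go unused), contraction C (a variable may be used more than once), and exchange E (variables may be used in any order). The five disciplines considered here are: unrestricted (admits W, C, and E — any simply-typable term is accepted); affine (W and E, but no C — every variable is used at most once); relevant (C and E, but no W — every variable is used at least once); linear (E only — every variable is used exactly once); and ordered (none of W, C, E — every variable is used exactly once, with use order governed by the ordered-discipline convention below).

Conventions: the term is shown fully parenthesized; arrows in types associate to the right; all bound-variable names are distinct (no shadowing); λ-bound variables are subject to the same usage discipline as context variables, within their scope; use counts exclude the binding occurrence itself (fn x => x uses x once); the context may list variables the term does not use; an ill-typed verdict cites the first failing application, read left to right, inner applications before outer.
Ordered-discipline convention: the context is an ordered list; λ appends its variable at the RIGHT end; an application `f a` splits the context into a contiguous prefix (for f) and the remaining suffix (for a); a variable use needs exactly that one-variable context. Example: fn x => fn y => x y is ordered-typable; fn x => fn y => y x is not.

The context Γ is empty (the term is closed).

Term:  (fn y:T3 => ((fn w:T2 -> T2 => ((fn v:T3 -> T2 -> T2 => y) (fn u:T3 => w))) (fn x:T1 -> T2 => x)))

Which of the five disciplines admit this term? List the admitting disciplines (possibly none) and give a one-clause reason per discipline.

admitting disciplines: none
counts: y (λ-bound) ×1, w (λ-bound) ×1, v (λ-bound) ×0, u (λ-bound) ×0, x (λ-bound) ×1
order of uses: y, w, x
typing: ill-typed: a function awaiting T2 -> T2 gets (T1 -> T2) -> T1 -> T2
ordered: ✗, fails simple typing
linear: ✗, a type mismatch blocks all five
affine: ✗, the type mismatch rejects it
relevant: ✗, not simply typable
unrestricted: ✗, fails simple typing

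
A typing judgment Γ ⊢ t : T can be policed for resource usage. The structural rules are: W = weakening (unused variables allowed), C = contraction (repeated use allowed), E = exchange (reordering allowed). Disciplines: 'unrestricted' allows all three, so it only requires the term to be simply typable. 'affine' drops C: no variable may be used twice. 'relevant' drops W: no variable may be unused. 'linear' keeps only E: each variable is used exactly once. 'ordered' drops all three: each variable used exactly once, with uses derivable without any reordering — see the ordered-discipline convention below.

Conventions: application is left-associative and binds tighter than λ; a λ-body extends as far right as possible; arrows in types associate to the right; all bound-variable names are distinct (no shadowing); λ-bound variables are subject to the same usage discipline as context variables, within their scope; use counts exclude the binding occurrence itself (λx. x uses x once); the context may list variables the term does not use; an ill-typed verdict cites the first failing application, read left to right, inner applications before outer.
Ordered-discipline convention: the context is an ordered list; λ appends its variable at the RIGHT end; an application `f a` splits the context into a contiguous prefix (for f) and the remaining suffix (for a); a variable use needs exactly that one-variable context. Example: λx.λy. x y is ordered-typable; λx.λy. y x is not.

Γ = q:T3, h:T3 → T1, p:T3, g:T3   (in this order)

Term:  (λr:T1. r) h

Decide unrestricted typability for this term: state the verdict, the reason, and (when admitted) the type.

no — the type mismatch rejects it
variable uses: q=0, h=1, p=0, g=0, r (λ-bound)=1
order of uses: r, h
typing: ill-typed: an argument T3 → T1 mismatches the expected T1
all disciplines: ordered ✗ | linear ✗ | affine ✗ | relevant ✗ | unrestricted ✗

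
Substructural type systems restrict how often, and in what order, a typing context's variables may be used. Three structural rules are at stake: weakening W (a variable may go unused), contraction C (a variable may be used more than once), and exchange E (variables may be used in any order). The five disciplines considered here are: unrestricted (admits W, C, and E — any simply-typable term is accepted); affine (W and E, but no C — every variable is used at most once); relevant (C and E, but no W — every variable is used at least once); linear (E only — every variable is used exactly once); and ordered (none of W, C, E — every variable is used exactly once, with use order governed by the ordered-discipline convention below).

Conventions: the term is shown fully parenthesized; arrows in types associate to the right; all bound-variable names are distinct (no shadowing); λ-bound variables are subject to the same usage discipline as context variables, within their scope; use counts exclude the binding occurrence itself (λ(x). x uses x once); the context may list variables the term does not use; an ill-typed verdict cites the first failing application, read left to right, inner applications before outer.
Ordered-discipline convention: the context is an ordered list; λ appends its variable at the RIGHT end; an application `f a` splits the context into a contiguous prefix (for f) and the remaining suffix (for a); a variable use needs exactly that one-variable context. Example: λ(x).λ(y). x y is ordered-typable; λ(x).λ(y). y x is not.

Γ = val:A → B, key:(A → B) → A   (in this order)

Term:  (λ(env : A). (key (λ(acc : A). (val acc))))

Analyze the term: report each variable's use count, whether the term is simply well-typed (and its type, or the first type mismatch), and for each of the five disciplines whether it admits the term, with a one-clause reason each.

use counts: val: 1×; key: 1×; env (λ-bound): 0×; acc (λ-bound): 1×
order of uses: key, val, acc
typing: ✓ — A → A
ordered: ✗, unused: env — weakening required
linear: ✗, unused: env — weakening required
affine: ✓, none of val, key, env, acc used more than once
relevant: ✗, unused: env — weakening required
unrestricted: ✓, typability at A → A is all that's needed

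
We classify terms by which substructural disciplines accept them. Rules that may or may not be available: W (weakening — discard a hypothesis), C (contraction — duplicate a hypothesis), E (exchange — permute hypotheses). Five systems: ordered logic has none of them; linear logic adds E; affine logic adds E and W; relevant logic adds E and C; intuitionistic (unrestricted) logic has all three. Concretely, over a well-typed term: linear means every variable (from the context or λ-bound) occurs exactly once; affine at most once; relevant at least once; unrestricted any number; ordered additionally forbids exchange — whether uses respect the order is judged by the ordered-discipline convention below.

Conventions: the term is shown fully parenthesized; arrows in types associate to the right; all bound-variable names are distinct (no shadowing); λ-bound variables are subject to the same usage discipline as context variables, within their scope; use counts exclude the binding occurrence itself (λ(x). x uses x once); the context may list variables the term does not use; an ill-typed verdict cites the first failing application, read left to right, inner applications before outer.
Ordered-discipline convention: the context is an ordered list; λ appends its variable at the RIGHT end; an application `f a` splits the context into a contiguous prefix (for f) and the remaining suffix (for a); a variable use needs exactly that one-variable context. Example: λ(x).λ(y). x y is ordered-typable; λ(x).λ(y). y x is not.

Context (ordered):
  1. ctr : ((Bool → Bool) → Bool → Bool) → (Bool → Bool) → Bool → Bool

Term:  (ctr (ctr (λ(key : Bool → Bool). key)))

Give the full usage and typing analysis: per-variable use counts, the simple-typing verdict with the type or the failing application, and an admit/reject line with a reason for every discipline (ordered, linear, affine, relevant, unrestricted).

usage: ctr: 2; key [bound]: 1
uses in reading order: ctr, ctr, key
typing: ✓ — (Bool → Bool) → Bool → Bool
ordered: ✗, uses contraction: ctr ×2
linear: ✗, uses contraction: ctr ×2
affine: ✗, uses contraction: ctr ×2
relevant: ✓, none of ctr, key goes unused
unrestricted: ✓, simply typable at (Bool → Bool) → Bool → Bool; W, C, E all held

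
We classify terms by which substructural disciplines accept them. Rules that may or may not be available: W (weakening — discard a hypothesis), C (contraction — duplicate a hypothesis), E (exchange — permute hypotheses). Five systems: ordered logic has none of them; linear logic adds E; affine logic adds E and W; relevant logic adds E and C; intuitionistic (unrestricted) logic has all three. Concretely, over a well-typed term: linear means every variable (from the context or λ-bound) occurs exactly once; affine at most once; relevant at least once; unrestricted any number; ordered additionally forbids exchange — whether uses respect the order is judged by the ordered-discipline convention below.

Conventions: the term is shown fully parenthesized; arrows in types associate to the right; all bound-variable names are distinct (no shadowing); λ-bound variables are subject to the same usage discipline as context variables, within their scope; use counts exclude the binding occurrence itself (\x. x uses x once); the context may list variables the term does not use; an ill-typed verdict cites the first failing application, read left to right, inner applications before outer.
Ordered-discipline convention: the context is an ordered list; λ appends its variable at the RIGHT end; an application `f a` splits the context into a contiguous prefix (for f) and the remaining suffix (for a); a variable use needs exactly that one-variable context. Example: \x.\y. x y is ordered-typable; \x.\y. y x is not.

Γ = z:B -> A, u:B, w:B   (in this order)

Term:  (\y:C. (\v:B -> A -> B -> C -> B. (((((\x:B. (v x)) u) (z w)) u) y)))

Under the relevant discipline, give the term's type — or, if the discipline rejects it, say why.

term : C -> (B -> A -> B -> C -> B) -> B
use counts: z: 1×, u: 2×, w: 1×, y [bound]: 1×, v [bound]: 1×, x [bound]: 1×
left-to-right use order: v, x, u, z, w, u, y
typing: well-typed at C -> (B -> A -> B -> C -> B) -> B
summary: ordered ✗, linear ✗, affine ✗, relevant ✓, unrestricted ✓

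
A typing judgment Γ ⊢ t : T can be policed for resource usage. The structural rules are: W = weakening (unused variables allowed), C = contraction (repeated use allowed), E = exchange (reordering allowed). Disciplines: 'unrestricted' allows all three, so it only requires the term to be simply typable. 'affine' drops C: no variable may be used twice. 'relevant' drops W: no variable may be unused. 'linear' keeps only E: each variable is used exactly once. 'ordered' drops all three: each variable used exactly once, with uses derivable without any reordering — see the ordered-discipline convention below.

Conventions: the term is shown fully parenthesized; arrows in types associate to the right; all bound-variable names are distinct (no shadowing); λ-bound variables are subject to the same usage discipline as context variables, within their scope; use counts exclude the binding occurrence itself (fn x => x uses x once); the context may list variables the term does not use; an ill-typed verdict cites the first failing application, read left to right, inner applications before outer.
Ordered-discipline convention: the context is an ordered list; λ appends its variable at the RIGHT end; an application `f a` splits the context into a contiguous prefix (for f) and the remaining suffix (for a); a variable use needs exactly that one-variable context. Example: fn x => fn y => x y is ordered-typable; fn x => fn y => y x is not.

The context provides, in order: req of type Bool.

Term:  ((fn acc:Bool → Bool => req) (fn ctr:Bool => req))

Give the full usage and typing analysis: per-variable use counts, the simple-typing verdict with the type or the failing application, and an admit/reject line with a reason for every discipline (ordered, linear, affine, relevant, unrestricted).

counts: req: 2; acc [bound]: 0; ctr [bound]: 0
uses in reading order: req, req
typing: well-typed — term : Bool
ordered ✗ (uses contraction: req ×2; unused: acc, ctr — weakening required)
linear ✗ (uses contraction: req ×2; unused: acc, ctr — weakening required)
affine ✗ (uses contraction: req ×2)
relevant ✗ (unused: acc, ctr — weakening required)
unrestricted ✓ (type-checks (Bool) and nothing is barred)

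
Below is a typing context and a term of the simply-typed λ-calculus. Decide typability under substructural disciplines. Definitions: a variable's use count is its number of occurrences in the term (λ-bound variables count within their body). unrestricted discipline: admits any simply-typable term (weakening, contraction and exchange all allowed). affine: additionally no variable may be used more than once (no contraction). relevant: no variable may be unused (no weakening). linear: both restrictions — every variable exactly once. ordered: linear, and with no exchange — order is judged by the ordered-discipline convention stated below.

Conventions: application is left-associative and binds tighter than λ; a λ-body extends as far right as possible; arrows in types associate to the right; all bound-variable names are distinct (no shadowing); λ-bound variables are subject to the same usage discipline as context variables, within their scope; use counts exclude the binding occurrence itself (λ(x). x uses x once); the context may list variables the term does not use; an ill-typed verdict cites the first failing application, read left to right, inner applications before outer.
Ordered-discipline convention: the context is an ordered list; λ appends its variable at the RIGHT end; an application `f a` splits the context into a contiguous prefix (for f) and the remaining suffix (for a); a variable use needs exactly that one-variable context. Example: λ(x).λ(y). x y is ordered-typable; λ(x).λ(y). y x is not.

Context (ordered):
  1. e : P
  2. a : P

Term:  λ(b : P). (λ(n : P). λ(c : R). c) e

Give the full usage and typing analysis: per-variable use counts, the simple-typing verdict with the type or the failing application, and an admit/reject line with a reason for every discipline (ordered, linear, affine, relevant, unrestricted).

variable uses: e: 1; a: 0; b [bound]: 0; n [bound]: 0; c [bound]: 1
use order (left to right): c, e
typing: the term checks, with type P → R → R
ordered: ✗ — a, b, n left unused
linear: ✗ — a, b, n left unused
affine: ✓ — none of e, a, b, n, c used more than once
relevant: ✗ — a, b, n left unused
unrestricted: ✓ — simply typable at P → R → R; W, C, E all held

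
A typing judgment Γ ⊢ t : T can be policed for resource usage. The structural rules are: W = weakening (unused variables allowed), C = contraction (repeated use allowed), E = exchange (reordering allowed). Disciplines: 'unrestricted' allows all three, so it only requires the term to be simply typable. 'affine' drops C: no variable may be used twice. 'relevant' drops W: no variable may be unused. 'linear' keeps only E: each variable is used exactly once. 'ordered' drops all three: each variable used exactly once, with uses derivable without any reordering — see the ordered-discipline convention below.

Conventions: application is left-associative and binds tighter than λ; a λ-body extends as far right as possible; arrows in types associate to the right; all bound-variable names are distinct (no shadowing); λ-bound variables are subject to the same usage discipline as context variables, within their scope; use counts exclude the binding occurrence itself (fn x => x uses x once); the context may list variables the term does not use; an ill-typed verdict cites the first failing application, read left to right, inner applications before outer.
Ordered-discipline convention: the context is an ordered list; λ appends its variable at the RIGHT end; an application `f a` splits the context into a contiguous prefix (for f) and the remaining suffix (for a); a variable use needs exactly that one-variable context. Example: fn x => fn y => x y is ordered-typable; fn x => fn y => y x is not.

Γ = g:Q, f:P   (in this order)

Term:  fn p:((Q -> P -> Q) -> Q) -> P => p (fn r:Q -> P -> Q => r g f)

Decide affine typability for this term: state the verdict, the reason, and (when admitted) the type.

yes — g, f, p, r: no repeats, contraction unneeded; term : (((Q -> P -> Q) -> Q) -> P) -> P
use counts: g: 1, f: 1, p (bound): 1, r (bound): 1
use order (left to right): p, r, g, f
typing: well-typed — term : (((Q -> P -> Q) -> Q) -> P) -> P
per-discipline verdicts: ordered ✗ · linear ✓ · affine ✓ · relevant ✓ · unrestricted ✓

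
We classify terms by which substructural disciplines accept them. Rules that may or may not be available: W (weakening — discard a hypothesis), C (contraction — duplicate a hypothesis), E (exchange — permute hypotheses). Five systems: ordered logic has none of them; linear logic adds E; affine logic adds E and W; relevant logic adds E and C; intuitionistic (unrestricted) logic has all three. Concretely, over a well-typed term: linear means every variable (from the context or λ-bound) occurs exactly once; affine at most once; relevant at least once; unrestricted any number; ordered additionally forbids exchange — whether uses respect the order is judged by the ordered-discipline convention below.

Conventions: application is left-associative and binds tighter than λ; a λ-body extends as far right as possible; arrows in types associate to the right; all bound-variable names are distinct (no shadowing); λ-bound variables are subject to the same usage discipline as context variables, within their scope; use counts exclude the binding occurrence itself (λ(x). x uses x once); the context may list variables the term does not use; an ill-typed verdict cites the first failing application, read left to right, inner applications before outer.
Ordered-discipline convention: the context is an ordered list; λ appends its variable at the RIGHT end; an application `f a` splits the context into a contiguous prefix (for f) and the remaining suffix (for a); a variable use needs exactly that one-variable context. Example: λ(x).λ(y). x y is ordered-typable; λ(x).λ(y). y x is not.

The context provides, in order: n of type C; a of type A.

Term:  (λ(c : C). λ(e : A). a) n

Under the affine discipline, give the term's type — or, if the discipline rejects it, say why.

term : A → A
use counts: n ×1; a ×1; c (λ-bound) ×0; e (λ-bound) ×0
left-to-right use order: a, n
typing: well-typed at A → A
across the five disciplines: ordered ✗ | linear ✗ | affine ✓ | relevant ✗ | unrestricted ✓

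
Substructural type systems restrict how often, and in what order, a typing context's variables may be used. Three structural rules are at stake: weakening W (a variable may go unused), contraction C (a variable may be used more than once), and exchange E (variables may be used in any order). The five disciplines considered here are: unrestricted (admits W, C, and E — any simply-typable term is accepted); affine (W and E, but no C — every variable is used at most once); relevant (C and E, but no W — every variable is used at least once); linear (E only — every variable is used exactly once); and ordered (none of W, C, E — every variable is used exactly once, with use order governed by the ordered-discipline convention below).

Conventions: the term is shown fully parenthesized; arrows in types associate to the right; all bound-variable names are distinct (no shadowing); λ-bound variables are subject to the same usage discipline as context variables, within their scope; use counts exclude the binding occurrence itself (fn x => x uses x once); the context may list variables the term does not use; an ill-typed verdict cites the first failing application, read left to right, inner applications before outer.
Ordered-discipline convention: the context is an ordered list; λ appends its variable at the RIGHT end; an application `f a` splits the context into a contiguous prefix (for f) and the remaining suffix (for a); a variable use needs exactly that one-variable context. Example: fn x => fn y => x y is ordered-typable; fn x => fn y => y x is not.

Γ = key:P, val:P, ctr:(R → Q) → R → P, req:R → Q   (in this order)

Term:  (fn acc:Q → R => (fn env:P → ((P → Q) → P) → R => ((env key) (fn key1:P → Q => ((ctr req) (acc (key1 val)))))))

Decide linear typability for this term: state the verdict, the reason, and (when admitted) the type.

yes — exactly-once usage across key, val, ctr, req, acc, env, key1; term : (Q → R) → (P → ((P → Q) → P) → R) → R
variable uses: key: 1×, val: 1×, ctr: 1×, req: 1×, acc (bound): 1×, env (bound): 1×, key1 (bound): 1×
order of uses: env, key, ctr, req, acc, key1, val
typing: well-typed — term : (Q → R) → (P → ((P → Q) → P) → R) → R
summary: ordered ✗ · linear ✓ · affine ✓ · relevant ✓ · unrestricted ✓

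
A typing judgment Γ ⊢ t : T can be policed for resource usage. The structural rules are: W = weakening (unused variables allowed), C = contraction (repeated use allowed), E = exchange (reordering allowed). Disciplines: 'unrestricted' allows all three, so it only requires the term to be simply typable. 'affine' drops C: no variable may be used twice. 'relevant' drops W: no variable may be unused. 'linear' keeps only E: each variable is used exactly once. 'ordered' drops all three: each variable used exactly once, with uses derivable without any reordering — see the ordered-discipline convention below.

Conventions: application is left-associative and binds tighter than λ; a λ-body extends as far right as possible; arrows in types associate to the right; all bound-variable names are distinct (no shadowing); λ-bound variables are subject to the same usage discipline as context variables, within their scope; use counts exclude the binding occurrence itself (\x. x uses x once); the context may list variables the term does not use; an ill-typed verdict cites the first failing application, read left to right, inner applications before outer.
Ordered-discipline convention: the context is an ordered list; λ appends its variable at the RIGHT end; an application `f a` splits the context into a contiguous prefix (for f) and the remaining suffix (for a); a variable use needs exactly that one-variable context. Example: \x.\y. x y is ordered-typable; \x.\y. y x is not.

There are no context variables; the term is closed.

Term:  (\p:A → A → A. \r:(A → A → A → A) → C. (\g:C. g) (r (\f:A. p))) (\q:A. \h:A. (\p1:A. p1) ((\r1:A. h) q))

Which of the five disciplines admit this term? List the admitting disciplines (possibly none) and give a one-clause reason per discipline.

admitting disciplines: affine, unrestricted
use counts: p (λ-bound) ×1; r (λ-bound) ×1; g (λ-bound) ×1; f (λ-bound) ×0; q (λ-bound) ×1; h (λ-bound) ×1; p1 (λ-bound) ×1; r1 (λ-bound) ×0
use order (left to right): g, r, p, p1, h, q
typing: well-typed at ((A → A → A → A) → C) → C
ordered: ✗ — unused: f, r1 — weakening required
linear: ✗ — unused: f, r1 — weakening required
affine: ✓ — none of p, r, g, f, q, h, p1, r1 used more than once
relevant: ✗ — unused: f, r1 — weakening required
unrestricted: ✓ — typability at ((A → A → A → A) → C) → C is all that's needed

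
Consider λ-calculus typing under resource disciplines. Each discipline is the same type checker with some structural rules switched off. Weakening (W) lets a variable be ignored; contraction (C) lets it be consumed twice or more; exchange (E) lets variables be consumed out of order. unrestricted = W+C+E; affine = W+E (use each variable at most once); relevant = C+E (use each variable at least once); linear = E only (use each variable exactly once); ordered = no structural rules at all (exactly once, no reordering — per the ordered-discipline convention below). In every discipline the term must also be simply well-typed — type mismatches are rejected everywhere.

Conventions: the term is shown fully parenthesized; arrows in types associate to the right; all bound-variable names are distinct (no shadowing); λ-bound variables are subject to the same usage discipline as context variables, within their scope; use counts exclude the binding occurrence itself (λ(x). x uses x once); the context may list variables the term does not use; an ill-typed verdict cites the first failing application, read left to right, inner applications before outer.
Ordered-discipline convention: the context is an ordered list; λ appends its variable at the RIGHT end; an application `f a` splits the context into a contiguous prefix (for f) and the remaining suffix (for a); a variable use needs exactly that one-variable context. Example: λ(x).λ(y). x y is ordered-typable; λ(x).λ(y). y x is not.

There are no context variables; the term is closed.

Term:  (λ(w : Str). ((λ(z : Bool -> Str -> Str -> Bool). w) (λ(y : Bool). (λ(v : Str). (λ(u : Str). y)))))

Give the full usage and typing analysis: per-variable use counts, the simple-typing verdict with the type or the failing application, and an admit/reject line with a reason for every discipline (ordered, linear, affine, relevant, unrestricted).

use counts: w (bound)=1; z (bound)=0; y (bound)=1; v (bound)=0; u (bound)=0
uses in reading order: w, y
typing: the term checks, with type Str -> Str
ordered: ✗, z, v, u left unused
linear: ✗, z, v, u left unused
affine: ✓, none of w, z, y, v, u used more than once
relevant: ✗, z, v, u left unused
unrestricted: ✓, well-typed at Str -> Str; no restrictions here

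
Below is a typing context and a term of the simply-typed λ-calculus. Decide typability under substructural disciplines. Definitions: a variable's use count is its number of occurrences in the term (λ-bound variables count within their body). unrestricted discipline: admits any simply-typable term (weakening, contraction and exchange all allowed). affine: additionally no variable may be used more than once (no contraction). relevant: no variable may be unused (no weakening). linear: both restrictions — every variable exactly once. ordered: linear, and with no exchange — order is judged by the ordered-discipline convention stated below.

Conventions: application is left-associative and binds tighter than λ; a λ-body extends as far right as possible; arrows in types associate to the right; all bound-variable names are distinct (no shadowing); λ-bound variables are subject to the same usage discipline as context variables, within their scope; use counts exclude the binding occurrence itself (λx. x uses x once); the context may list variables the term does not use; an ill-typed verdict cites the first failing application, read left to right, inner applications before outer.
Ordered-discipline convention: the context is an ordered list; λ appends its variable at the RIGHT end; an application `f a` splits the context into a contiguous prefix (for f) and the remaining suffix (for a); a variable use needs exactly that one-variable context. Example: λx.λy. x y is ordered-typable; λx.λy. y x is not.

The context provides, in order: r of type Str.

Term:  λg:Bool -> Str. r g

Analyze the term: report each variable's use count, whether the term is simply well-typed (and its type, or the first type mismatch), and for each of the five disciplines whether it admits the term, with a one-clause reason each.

variable uses: r: 1, g (bound): 1
left-to-right use order: r, g
typing: ill-typed: applying a non-function (Str)
ordered: ✗ — fails simple typing
linear: ✗ — a type mismatch blocks all five
affine: ✗ — the type mismatch rejects it
relevant: ✗ — not simply typable
unrestricted: ✗ — fails simple typing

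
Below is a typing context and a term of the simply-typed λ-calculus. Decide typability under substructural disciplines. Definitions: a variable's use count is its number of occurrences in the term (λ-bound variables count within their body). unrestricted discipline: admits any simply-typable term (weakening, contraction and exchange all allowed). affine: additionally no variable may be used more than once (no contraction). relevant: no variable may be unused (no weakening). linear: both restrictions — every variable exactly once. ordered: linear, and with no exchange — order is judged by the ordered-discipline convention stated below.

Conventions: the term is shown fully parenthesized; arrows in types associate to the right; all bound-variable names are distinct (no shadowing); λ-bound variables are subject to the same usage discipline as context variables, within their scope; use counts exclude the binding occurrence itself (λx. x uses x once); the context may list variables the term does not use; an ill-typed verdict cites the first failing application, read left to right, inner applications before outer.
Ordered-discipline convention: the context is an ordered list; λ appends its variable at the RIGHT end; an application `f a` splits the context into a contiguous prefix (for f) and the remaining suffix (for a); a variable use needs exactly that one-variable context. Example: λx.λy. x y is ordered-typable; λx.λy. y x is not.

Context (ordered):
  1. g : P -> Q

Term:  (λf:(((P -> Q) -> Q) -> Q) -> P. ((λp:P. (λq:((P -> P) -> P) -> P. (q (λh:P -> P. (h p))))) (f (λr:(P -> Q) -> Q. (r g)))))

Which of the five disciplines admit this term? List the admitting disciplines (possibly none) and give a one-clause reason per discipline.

admitting disciplines: linear, affine, relevant, unrestricted
usage: g: 1×, f [bound]: 1×, p [bound]: 1×, q [bound]: 1×, h [bound]: 1×, r [bound]: 1×
left-to-right use order: q, h, p, f, r, g
typing: ✓ — ((((P -> Q) -> Q) -> Q) -> P) -> (((P -> P) -> P) -> P) -> P
ordered ✗ (needs exchange: uses follow q, h, p, f, r, g)
linear ✓ (single use per variable (g, f, p, q, h, r))
affine ✓ (g, f, p, q, h, r: no repeats, contraction unneeded)
relevant ✓ (none of g, f, p, q, h, r goes unused)
unrestricted ✓ (type-checks (((((P -> Q) -> Q) -> Q) -> P) -> (((P -> P) -> P) -> P) -> P) and nothing is barred)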